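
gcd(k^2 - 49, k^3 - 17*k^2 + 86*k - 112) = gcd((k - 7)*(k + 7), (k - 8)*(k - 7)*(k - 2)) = k - 7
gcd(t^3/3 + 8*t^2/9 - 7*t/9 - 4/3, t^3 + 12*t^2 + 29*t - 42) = 1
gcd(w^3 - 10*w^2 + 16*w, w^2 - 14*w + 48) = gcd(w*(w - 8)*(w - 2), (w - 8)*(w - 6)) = w - 8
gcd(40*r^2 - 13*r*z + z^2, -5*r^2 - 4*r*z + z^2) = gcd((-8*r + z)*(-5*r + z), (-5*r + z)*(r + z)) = -5*r + z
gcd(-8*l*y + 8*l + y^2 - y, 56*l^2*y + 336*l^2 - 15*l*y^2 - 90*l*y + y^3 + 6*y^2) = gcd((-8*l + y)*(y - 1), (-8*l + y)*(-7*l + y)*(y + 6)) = -8*l + y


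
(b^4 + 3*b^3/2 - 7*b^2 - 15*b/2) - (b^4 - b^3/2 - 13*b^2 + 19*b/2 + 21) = 2*b^3 + 6*b^2 - 17*b - 21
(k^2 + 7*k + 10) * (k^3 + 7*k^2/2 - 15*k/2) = k^5 + 21*k^4/2 + 27*k^3 - 35*k^2/2 - 75*k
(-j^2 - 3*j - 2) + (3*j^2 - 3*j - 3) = 2*j^2 - 6*j - 5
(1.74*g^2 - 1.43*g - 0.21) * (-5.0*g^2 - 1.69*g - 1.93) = -8.7*g^4 + 4.2094*g^3 + 0.108499999999999*g^2 + 3.1148*g + 0.4053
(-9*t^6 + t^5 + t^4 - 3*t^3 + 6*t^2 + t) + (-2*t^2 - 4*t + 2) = -9*t^6 + t^5 + t^4 - 3*t^3 + 4*t^2 - 3*t + 2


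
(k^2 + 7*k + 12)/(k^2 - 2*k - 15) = (k + 4)/(k - 5)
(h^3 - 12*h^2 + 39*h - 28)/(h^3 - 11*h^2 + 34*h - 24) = (h - 7)/(h - 6)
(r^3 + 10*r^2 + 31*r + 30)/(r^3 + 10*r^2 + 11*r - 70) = (r^2 + 5*r + 6)/(r^2 + 5*r - 14)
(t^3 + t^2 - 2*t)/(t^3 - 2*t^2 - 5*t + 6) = t/(t - 3)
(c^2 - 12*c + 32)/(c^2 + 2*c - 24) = (c - 8)/(c + 6)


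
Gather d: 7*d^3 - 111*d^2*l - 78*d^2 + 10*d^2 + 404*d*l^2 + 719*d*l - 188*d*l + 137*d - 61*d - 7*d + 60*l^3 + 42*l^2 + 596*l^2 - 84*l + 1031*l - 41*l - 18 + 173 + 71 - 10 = 7*d^3 + d^2*(-111*l - 68) + d*(404*l^2 + 531*l + 69) + 60*l^3 + 638*l^2 + 906*l + 216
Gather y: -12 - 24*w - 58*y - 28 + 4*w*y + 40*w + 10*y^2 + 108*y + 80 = 16*w + 10*y^2 + y*(4*w + 50) + 40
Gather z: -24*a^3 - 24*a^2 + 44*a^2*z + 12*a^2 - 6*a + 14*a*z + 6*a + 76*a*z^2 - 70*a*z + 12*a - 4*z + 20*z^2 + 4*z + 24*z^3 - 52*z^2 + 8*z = -24*a^3 - 12*a^2 + 12*a + 24*z^3 + z^2*(76*a - 32) + z*(44*a^2 - 56*a + 8)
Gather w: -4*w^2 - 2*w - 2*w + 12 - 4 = -4*w^2 - 4*w + 8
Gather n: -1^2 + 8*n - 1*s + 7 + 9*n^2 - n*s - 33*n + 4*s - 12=9*n^2 + n*(-s - 25) + 3*s - 6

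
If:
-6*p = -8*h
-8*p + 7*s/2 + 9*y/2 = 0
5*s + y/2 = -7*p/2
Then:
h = 249*y/836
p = 83*y/209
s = -79*y/209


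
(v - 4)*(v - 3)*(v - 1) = v^3 - 8*v^2 + 19*v - 12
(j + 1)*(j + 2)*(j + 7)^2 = j^4 + 17*j^3 + 93*j^2 + 175*j + 98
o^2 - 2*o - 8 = (o - 4)*(o + 2)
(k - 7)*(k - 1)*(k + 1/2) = k^3 - 15*k^2/2 + 3*k + 7/2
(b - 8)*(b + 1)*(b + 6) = b^3 - b^2 - 50*b - 48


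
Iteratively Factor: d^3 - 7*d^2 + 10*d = (d)*(d^2 - 7*d + 10) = d*(d - 2)*(d - 5)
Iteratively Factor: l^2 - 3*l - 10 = (l - 5)*(l + 2)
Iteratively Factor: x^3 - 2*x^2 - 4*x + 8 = (x + 2)*(x^2 - 4*x + 4) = (x - 2)*(x + 2)*(x - 2)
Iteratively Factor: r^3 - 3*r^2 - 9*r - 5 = (r + 1)*(r^2 - 4*r - 5) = (r - 5)*(r + 1)*(r + 1)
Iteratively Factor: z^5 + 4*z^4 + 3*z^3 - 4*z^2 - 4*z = (z - 1)*(z^4 + 5*z^3 + 8*z^2 + 4*z) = (z - 1)*(z + 1)*(z^3 + 4*z^2 + 4*z) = z*(z - 1)*(z + 1)*(z^2 + 4*z + 4) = z*(z - 1)*(z + 1)*(z + 2)*(z + 2)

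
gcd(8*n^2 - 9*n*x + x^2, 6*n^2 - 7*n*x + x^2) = -n + x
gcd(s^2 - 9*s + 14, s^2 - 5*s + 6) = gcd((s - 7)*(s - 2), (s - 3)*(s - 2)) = s - 2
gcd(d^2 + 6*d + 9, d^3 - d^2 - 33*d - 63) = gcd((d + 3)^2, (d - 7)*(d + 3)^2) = d^2 + 6*d + 9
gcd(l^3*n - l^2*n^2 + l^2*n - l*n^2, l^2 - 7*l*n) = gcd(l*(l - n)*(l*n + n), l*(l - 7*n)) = l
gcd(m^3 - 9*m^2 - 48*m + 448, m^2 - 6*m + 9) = 1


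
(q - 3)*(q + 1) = q^2 - 2*q - 3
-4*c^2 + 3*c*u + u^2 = (-c + u)*(4*c + u)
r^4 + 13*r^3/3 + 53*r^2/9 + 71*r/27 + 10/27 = (r + 1/3)^2*(r + 5/3)*(r + 2)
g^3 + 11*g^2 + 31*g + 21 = (g + 1)*(g + 3)*(g + 7)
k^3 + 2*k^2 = k^2*(k + 2)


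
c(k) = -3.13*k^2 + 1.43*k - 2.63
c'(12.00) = -73.69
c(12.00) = -436.19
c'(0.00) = 1.43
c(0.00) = -2.63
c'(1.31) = -6.77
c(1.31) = -6.13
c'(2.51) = -14.28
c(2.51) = -18.76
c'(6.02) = -36.26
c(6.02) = -107.45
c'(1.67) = -9.02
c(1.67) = -8.97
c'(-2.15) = 14.89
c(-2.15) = -20.17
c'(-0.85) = 6.75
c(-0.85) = -6.11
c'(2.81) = -16.16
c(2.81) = -23.33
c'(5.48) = -32.87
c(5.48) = -88.79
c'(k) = 1.43 - 6.26*k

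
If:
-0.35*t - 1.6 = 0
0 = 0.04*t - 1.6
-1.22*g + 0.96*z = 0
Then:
No Solution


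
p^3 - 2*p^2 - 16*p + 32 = (p - 4)*(p - 2)*(p + 4)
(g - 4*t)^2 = g^2 - 8*g*t + 16*t^2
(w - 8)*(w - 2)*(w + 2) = w^3 - 8*w^2 - 4*w + 32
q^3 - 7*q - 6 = (q - 3)*(q + 1)*(q + 2)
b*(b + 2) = b^2 + 2*b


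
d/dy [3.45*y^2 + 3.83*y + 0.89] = 6.9*y + 3.83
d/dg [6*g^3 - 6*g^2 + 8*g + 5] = 18*g^2 - 12*g + 8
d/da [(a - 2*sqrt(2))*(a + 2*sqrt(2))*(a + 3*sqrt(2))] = 3*a^2 + 6*sqrt(2)*a - 8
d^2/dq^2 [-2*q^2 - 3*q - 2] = -4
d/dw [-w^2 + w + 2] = 1 - 2*w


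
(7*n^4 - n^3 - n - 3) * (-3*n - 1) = -21*n^5 - 4*n^4 + n^3 + 3*n^2 + 10*n + 3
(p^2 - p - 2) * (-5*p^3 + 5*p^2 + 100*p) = -5*p^5 + 10*p^4 + 105*p^3 - 110*p^2 - 200*p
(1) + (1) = 2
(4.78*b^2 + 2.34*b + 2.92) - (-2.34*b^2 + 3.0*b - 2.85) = 7.12*b^2 - 0.66*b + 5.77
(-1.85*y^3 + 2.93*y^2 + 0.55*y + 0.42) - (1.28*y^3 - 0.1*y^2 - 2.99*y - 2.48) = -3.13*y^3 + 3.03*y^2 + 3.54*y + 2.9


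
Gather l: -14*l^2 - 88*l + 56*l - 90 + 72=-14*l^2 - 32*l - 18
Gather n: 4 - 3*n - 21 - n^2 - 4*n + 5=-n^2 - 7*n - 12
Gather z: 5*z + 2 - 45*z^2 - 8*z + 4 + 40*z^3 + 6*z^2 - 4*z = 40*z^3 - 39*z^2 - 7*z + 6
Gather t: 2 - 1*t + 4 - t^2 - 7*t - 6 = -t^2 - 8*t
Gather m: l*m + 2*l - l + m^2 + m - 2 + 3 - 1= l + m^2 + m*(l + 1)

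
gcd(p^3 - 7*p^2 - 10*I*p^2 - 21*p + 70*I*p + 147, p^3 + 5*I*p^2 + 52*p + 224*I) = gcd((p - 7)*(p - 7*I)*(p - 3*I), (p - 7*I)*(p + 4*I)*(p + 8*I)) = p - 7*I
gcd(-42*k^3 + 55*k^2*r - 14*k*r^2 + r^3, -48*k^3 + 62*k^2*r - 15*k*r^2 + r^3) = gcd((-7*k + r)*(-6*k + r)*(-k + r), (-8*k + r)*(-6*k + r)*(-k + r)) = 6*k^2 - 7*k*r + r^2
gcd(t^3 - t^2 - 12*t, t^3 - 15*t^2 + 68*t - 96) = t - 4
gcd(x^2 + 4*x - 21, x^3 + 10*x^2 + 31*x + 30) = 1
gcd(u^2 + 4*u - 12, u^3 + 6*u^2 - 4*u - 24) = u^2 + 4*u - 12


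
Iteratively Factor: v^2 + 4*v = (v + 4)*(v)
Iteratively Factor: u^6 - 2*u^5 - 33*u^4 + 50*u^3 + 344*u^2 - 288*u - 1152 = (u - 4)*(u^5 + 2*u^4 - 25*u^3 - 50*u^2 + 144*u + 288) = (u - 4)^2*(u^4 + 6*u^3 - u^2 - 54*u - 72) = (u - 4)^2*(u + 3)*(u^3 + 3*u^2 - 10*u - 24) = (u - 4)^2*(u + 3)*(u + 4)*(u^2 - u - 6) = (u - 4)^2*(u - 3)*(u + 3)*(u + 4)*(u + 2)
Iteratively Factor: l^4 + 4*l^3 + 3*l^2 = (l)*(l^3 + 4*l^2 + 3*l) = l^2*(l^2 + 4*l + 3) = l^2*(l + 1)*(l + 3)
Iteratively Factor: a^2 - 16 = (a + 4)*(a - 4)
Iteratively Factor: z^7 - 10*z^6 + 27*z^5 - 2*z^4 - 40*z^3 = (z - 4)*(z^6 - 6*z^5 + 3*z^4 + 10*z^3) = (z - 4)*(z + 1)*(z^5 - 7*z^4 + 10*z^3) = z*(z - 4)*(z + 1)*(z^4 - 7*z^3 + 10*z^2) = z^2*(z - 4)*(z + 1)*(z^3 - 7*z^2 + 10*z) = z^3*(z - 4)*(z + 1)*(z^2 - 7*z + 10) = z^3*(z - 5)*(z - 4)*(z + 1)*(z - 2)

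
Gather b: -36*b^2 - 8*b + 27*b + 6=-36*b^2 + 19*b + 6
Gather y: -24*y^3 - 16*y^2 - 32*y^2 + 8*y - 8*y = -24*y^3 - 48*y^2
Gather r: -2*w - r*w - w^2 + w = -r*w - w^2 - w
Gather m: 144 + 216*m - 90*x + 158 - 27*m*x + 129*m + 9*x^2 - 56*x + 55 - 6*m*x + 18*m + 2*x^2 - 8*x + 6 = m*(363 - 33*x) + 11*x^2 - 154*x + 363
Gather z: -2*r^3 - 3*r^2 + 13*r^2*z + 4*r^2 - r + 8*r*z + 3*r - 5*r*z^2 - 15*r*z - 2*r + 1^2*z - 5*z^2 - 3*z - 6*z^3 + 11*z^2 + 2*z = -2*r^3 + r^2 - 6*z^3 + z^2*(6 - 5*r) + z*(13*r^2 - 7*r)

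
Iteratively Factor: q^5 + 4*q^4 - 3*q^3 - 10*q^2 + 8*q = (q - 1)*(q^4 + 5*q^3 + 2*q^2 - 8*q) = (q - 1)*(q + 2)*(q^3 + 3*q^2 - 4*q) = (q - 1)^2*(q + 2)*(q^2 + 4*q) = (q - 1)^2*(q + 2)*(q + 4)*(q)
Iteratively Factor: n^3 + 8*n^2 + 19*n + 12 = (n + 1)*(n^2 + 7*n + 12) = (n + 1)*(n + 3)*(n + 4)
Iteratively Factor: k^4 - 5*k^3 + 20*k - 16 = (k - 1)*(k^3 - 4*k^2 - 4*k + 16) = (k - 2)*(k - 1)*(k^2 - 2*k - 8) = (k - 2)*(k - 1)*(k + 2)*(k - 4)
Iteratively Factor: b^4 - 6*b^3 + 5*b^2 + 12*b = (b + 1)*(b^3 - 7*b^2 + 12*b) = (b - 3)*(b + 1)*(b^2 - 4*b) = b*(b - 3)*(b + 1)*(b - 4)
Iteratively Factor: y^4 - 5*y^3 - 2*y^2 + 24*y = (y + 2)*(y^3 - 7*y^2 + 12*y) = y*(y + 2)*(y^2 - 7*y + 12) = y*(y - 4)*(y + 2)*(y - 3)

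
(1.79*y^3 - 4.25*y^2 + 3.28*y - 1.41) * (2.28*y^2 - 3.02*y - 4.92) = 4.0812*y^5 - 15.0958*y^4 + 11.5066*y^3 + 7.7896*y^2 - 11.8794*y + 6.9372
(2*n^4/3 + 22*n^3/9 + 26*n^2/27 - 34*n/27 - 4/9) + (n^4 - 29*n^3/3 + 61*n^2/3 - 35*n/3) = 5*n^4/3 - 65*n^3/9 + 575*n^2/27 - 349*n/27 - 4/9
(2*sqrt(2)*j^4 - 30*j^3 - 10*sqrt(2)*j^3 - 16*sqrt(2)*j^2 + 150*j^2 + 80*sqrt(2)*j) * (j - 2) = 2*sqrt(2)*j^5 - 30*j^4 - 14*sqrt(2)*j^4 + 4*sqrt(2)*j^3 + 210*j^3 - 300*j^2 + 112*sqrt(2)*j^2 - 160*sqrt(2)*j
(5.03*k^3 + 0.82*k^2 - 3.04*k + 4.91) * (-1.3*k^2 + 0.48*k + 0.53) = -6.539*k^5 + 1.3484*k^4 + 7.0115*k^3 - 7.4076*k^2 + 0.7456*k + 2.6023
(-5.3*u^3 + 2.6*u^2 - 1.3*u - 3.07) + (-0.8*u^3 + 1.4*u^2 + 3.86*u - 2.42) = -6.1*u^3 + 4.0*u^2 + 2.56*u - 5.49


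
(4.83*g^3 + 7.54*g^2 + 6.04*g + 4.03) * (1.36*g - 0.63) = 6.5688*g^4 + 7.2115*g^3 + 3.4642*g^2 + 1.6756*g - 2.5389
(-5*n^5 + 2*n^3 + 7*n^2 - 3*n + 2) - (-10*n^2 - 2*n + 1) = -5*n^5 + 2*n^3 + 17*n^2 - n + 1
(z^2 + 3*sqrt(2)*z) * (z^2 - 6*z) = z^4 - 6*z^3 + 3*sqrt(2)*z^3 - 18*sqrt(2)*z^2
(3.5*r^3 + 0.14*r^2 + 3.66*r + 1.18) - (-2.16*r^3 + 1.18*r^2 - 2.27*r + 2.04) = 5.66*r^3 - 1.04*r^2 + 5.93*r - 0.86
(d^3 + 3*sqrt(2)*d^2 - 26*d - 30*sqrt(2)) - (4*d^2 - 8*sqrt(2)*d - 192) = d^3 - 4*d^2 + 3*sqrt(2)*d^2 - 26*d + 8*sqrt(2)*d - 30*sqrt(2) + 192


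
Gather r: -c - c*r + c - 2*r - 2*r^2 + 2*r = -c*r - 2*r^2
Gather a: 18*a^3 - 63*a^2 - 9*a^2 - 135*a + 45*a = 18*a^3 - 72*a^2 - 90*a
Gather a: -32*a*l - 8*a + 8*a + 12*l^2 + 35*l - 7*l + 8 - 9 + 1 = -32*a*l + 12*l^2 + 28*l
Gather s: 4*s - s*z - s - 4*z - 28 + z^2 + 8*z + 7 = s*(3 - z) + z^2 + 4*z - 21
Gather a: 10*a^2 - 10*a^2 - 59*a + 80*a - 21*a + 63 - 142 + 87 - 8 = 0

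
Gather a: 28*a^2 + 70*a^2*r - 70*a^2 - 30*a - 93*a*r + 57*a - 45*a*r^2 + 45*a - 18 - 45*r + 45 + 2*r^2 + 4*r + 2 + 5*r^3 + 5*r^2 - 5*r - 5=a^2*(70*r - 42) + a*(-45*r^2 - 93*r + 72) + 5*r^3 + 7*r^2 - 46*r + 24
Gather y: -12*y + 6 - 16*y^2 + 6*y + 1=-16*y^2 - 6*y + 7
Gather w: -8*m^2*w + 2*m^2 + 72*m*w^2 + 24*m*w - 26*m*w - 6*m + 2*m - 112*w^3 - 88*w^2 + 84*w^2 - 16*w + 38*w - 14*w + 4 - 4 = 2*m^2 - 4*m - 112*w^3 + w^2*(72*m - 4) + w*(-8*m^2 - 2*m + 8)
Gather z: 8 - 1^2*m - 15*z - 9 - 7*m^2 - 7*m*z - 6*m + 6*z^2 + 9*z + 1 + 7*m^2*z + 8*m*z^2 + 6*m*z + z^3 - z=-7*m^2 - 7*m + z^3 + z^2*(8*m + 6) + z*(7*m^2 - m - 7)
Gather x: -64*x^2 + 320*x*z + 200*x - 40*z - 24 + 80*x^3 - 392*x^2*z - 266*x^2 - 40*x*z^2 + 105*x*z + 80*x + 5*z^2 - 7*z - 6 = 80*x^3 + x^2*(-392*z - 330) + x*(-40*z^2 + 425*z + 280) + 5*z^2 - 47*z - 30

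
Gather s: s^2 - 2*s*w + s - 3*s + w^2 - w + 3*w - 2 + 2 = s^2 + s*(-2*w - 2) + w^2 + 2*w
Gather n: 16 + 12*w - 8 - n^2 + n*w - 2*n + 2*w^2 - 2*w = -n^2 + n*(w - 2) + 2*w^2 + 10*w + 8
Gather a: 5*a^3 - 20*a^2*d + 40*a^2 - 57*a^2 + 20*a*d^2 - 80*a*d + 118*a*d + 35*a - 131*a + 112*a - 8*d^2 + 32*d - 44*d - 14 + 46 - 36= 5*a^3 + a^2*(-20*d - 17) + a*(20*d^2 + 38*d + 16) - 8*d^2 - 12*d - 4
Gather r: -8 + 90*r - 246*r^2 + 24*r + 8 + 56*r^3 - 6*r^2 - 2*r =56*r^3 - 252*r^2 + 112*r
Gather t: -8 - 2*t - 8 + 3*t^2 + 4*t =3*t^2 + 2*t - 16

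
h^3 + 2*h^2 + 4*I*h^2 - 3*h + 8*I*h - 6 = (h + 2)*(h + I)*(h + 3*I)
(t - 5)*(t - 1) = t^2 - 6*t + 5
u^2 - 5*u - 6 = (u - 6)*(u + 1)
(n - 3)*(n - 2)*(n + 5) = n^3 - 19*n + 30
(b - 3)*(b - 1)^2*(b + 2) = b^4 - 3*b^3 - 3*b^2 + 11*b - 6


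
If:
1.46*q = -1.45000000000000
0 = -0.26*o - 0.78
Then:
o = -3.00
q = -0.99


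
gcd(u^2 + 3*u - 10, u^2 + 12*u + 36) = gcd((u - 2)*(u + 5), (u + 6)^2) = 1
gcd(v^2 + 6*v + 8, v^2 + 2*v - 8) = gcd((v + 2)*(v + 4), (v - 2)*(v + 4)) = v + 4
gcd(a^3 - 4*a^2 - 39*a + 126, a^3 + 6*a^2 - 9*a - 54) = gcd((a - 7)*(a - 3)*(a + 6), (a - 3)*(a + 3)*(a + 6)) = a^2 + 3*a - 18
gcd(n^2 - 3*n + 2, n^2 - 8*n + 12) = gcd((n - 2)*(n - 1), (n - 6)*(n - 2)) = n - 2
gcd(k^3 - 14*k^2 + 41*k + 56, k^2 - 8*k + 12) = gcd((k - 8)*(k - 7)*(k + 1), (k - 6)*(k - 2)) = 1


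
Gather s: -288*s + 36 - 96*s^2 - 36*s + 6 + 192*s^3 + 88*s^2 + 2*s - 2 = 192*s^3 - 8*s^2 - 322*s + 40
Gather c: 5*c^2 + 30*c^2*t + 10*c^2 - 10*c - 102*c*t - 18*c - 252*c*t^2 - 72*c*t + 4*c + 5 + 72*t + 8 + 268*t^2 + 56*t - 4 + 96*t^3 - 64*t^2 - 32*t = c^2*(30*t + 15) + c*(-252*t^2 - 174*t - 24) + 96*t^3 + 204*t^2 + 96*t + 9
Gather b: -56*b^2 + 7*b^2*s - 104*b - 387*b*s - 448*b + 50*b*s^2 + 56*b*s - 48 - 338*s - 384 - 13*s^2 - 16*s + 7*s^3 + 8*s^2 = b^2*(7*s - 56) + b*(50*s^2 - 331*s - 552) + 7*s^3 - 5*s^2 - 354*s - 432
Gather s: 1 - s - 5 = -s - 4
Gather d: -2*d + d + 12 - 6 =6 - d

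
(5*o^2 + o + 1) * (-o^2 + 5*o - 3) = -5*o^4 + 24*o^3 - 11*o^2 + 2*o - 3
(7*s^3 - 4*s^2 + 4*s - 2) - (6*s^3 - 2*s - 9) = s^3 - 4*s^2 + 6*s + 7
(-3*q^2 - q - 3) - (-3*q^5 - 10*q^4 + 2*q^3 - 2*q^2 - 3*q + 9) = 3*q^5 + 10*q^4 - 2*q^3 - q^2 + 2*q - 12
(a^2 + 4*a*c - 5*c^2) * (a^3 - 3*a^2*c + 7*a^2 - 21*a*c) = a^5 + a^4*c + 7*a^4 - 17*a^3*c^2 + 7*a^3*c + 15*a^2*c^3 - 119*a^2*c^2 + 105*a*c^3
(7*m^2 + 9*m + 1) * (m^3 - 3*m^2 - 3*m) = 7*m^5 - 12*m^4 - 47*m^3 - 30*m^2 - 3*m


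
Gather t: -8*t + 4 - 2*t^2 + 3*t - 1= -2*t^2 - 5*t + 3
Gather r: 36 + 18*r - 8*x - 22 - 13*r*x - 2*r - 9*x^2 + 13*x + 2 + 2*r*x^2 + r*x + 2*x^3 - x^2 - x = r*(2*x^2 - 12*x + 16) + 2*x^3 - 10*x^2 + 4*x + 16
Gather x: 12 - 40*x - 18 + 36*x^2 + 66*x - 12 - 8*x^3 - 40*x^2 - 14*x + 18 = -8*x^3 - 4*x^2 + 12*x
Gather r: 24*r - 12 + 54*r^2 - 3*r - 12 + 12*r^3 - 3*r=12*r^3 + 54*r^2 + 18*r - 24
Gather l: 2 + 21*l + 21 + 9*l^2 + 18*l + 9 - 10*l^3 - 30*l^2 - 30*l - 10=-10*l^3 - 21*l^2 + 9*l + 22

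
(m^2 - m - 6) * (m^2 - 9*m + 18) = m^4 - 10*m^3 + 21*m^2 + 36*m - 108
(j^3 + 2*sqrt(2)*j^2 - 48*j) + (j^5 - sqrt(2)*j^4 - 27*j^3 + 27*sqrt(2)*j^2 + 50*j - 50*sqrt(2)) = j^5 - sqrt(2)*j^4 - 26*j^3 + 29*sqrt(2)*j^2 + 2*j - 50*sqrt(2)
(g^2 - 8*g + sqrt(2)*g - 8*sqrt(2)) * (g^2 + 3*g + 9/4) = g^4 - 5*g^3 + sqrt(2)*g^3 - 87*g^2/4 - 5*sqrt(2)*g^2 - 87*sqrt(2)*g/4 - 18*g - 18*sqrt(2)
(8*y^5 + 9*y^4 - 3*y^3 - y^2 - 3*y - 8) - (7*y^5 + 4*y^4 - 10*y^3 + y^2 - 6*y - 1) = y^5 + 5*y^4 + 7*y^3 - 2*y^2 + 3*y - 7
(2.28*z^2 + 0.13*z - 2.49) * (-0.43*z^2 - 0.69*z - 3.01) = -0.9804*z^4 - 1.6291*z^3 - 5.8818*z^2 + 1.3268*z + 7.4949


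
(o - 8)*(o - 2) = o^2 - 10*o + 16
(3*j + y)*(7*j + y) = 21*j^2 + 10*j*y + y^2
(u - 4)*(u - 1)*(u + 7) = u^3 + 2*u^2 - 31*u + 28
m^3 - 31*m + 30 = (m - 5)*(m - 1)*(m + 6)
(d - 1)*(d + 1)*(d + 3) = d^3 + 3*d^2 - d - 3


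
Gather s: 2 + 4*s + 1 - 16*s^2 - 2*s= -16*s^2 + 2*s + 3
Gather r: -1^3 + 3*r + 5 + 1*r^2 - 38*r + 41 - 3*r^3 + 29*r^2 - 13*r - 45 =-3*r^3 + 30*r^2 - 48*r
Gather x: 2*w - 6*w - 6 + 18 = 12 - 4*w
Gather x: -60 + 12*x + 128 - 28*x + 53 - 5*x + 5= 126 - 21*x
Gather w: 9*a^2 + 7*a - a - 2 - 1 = 9*a^2 + 6*a - 3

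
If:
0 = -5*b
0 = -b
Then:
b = 0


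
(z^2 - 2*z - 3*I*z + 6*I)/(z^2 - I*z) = (z^2 - 2*z - 3*I*z + 6*I)/(z*(z - I))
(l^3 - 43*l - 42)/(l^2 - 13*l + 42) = (l^2 + 7*l + 6)/(l - 6)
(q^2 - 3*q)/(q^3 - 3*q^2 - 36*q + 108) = q/(q^2 - 36)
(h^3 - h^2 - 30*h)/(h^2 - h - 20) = h*(-h^2 + h + 30)/(-h^2 + h + 20)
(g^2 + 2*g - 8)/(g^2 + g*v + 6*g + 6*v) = (g^2 + 2*g - 8)/(g^2 + g*v + 6*g + 6*v)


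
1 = 1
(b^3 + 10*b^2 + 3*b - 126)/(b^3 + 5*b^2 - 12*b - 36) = (b + 7)/(b + 2)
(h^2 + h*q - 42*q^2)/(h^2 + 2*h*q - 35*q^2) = (-h + 6*q)/(-h + 5*q)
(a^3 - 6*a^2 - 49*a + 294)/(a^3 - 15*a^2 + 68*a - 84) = (a + 7)/(a - 2)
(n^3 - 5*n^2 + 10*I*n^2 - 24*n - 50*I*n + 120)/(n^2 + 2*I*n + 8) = (n^2 + n*(-5 + 6*I) - 30*I)/(n - 2*I)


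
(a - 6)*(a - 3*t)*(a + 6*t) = a^3 + 3*a^2*t - 6*a^2 - 18*a*t^2 - 18*a*t + 108*t^2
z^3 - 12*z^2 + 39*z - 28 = (z - 7)*(z - 4)*(z - 1)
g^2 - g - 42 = (g - 7)*(g + 6)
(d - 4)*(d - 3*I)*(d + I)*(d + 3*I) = d^4 - 4*d^3 + I*d^3 + 9*d^2 - 4*I*d^2 - 36*d + 9*I*d - 36*I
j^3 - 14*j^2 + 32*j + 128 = (j - 8)^2*(j + 2)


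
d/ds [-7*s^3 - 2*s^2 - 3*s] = -21*s^2 - 4*s - 3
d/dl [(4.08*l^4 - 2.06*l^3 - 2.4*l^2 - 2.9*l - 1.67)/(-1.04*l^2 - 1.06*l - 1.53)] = (-8.4864*l^5 - 10.832*l^4 - 20.6024*l^3 + 8.9834*l^2 + 3.8704*l + 2.6668)/(1.0816*l^4 + 2.2048*l^3 + 4.306*l^2 + 3.2436*l + 2.3409)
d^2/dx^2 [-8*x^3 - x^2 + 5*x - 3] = -48*x - 2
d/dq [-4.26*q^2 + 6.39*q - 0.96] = 6.39 - 8.52*q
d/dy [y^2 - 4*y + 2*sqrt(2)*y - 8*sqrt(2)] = 2*y - 4 + 2*sqrt(2)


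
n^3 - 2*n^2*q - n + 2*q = (n - 1)*(n + 1)*(n - 2*q)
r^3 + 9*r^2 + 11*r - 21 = (r - 1)*(r + 3)*(r + 7)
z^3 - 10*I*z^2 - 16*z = z*(z - 8*I)*(z - 2*I)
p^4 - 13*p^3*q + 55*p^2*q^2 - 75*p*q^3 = p*(p - 5*q)^2*(p - 3*q)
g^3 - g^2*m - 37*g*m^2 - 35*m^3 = (g - 7*m)*(g + m)*(g + 5*m)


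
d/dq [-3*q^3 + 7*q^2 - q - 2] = -9*q^2 + 14*q - 1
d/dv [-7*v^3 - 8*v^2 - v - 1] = -21*v^2 - 16*v - 1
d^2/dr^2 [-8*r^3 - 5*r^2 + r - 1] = -48*r - 10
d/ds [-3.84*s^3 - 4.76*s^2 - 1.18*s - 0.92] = -11.52*s^2 - 9.52*s - 1.18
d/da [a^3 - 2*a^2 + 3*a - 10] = 3*a^2 - 4*a + 3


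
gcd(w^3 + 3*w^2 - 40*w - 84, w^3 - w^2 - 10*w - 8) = w + 2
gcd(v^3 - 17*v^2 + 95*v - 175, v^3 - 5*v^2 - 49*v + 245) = v^2 - 12*v + 35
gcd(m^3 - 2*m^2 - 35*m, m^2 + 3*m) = m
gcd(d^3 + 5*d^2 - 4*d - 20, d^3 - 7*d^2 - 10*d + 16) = d + 2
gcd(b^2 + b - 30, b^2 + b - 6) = 1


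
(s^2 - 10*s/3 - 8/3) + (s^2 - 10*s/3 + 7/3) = 2*s^2 - 20*s/3 - 1/3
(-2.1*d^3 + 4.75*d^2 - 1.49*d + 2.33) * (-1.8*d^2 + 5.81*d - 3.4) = 3.78*d^5 - 20.751*d^4 + 37.4195*d^3 - 29.0009*d^2 + 18.6033*d - 7.922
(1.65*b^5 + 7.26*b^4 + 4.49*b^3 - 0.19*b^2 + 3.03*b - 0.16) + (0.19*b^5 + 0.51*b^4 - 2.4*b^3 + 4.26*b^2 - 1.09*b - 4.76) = 1.84*b^5 + 7.77*b^4 + 2.09*b^3 + 4.07*b^2 + 1.94*b - 4.92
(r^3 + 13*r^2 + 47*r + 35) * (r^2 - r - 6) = r^5 + 12*r^4 + 28*r^3 - 90*r^2 - 317*r - 210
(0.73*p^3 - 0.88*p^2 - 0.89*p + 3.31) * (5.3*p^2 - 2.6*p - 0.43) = 3.869*p^5 - 6.562*p^4 - 2.7429*p^3 + 20.2354*p^2 - 8.2233*p - 1.4233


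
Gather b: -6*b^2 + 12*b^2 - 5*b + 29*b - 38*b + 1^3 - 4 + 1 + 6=6*b^2 - 14*b + 4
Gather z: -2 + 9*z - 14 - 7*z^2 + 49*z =-7*z^2 + 58*z - 16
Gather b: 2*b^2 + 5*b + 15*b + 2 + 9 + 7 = 2*b^2 + 20*b + 18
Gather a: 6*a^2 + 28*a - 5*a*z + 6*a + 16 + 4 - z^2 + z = 6*a^2 + a*(34 - 5*z) - z^2 + z + 20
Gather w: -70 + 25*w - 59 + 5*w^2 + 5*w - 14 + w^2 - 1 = 6*w^2 + 30*w - 144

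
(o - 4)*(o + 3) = o^2 - o - 12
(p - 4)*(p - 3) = p^2 - 7*p + 12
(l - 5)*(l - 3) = l^2 - 8*l + 15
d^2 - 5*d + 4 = (d - 4)*(d - 1)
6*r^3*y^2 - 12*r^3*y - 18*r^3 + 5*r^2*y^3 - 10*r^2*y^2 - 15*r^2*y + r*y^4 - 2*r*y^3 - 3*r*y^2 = (2*r + y)*(3*r + y)*(y - 3)*(r*y + r)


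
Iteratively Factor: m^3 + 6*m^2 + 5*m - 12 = (m + 3)*(m^2 + 3*m - 4) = (m + 3)*(m + 4)*(m - 1)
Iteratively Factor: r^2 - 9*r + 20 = (r - 4)*(r - 5)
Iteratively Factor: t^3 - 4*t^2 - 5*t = (t - 5)*(t^2 + t) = t*(t - 5)*(t + 1)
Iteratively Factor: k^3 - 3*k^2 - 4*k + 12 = (k - 2)*(k^2 - k - 6) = (k - 3)*(k - 2)*(k + 2)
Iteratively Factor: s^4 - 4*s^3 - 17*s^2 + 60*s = (s - 3)*(s^3 - s^2 - 20*s) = (s - 3)*(s + 4)*(s^2 - 5*s) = s*(s - 3)*(s + 4)*(s - 5)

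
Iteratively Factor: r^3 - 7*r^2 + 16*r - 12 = (r - 2)*(r^2 - 5*r + 6) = (r - 2)^2*(r - 3)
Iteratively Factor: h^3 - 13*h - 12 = (h - 4)*(h^2 + 4*h + 3) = (h - 4)*(h + 3)*(h + 1)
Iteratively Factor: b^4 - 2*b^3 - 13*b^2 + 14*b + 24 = (b - 4)*(b^3 + 2*b^2 - 5*b - 6) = (b - 4)*(b + 1)*(b^2 + b - 6) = (b - 4)*(b + 1)*(b + 3)*(b - 2)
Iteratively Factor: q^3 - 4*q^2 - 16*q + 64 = (q - 4)*(q^2 - 16) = (q - 4)*(q + 4)*(q - 4)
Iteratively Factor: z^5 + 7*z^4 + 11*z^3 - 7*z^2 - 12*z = (z + 3)*(z^4 + 4*z^3 - z^2 - 4*z) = (z - 1)*(z + 3)*(z^3 + 5*z^2 + 4*z) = (z - 1)*(z + 3)*(z + 4)*(z^2 + z) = z*(z - 1)*(z + 3)*(z + 4)*(z + 1)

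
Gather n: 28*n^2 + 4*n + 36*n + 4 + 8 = 28*n^2 + 40*n + 12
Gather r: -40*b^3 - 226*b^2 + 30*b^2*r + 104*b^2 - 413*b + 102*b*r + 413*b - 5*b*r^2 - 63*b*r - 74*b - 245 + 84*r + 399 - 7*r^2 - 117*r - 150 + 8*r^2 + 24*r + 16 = -40*b^3 - 122*b^2 - 74*b + r^2*(1 - 5*b) + r*(30*b^2 + 39*b - 9) + 20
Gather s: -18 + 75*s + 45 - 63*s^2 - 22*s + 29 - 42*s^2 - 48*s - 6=-105*s^2 + 5*s + 50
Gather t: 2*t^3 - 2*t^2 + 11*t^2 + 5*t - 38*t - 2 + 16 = 2*t^3 + 9*t^2 - 33*t + 14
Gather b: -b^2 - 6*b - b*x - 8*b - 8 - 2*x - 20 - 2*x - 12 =-b^2 + b*(-x - 14) - 4*x - 40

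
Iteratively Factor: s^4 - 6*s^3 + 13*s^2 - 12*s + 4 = (s - 2)*(s^3 - 4*s^2 + 5*s - 2) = (s - 2)*(s - 1)*(s^2 - 3*s + 2) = (s - 2)^2*(s - 1)*(s - 1)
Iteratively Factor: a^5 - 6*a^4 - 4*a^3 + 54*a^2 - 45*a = (a)*(a^4 - 6*a^3 - 4*a^2 + 54*a - 45) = a*(a - 1)*(a^3 - 5*a^2 - 9*a + 45) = a*(a - 1)*(a + 3)*(a^2 - 8*a + 15) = a*(a - 3)*(a - 1)*(a + 3)*(a - 5)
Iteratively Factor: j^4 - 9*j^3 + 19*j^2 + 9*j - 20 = (j - 5)*(j^3 - 4*j^2 - j + 4) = (j - 5)*(j + 1)*(j^2 - 5*j + 4) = (j - 5)*(j - 4)*(j + 1)*(j - 1)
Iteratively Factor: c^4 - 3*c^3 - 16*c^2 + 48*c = (c + 4)*(c^3 - 7*c^2 + 12*c) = (c - 3)*(c + 4)*(c^2 - 4*c) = (c - 4)*(c - 3)*(c + 4)*(c)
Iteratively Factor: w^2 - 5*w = (w - 5)*(w)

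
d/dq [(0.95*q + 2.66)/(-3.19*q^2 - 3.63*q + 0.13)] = (3.0305*q^2 + 16.9708*q + 9.7793)/(10.1761*q^4 + 23.1594*q^3 + 12.3475*q^2 - 0.9438*q + 0.0169)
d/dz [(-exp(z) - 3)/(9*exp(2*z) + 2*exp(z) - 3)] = 9*(exp(2*z) + 6*exp(z) + 1)*exp(z)/(81*exp(4*z) + 36*exp(3*z) - 50*exp(2*z) - 12*exp(z) + 9)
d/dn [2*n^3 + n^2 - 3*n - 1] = 6*n^2 + 2*n - 3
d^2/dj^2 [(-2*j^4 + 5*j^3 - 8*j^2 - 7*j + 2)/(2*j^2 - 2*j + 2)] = (-2*j^6 + 6*j^5 - 12*j^4 + j^3 + 3*j^2 + 30*j - 15)/(j^6 - 3*j^5 + 6*j^4 - 7*j^3 + 6*j^2 - 3*j + 1)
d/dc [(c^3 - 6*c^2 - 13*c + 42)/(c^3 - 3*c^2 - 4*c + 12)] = 3*(c^2 + 10*c + 1)/(c^4 - 2*c^3 - 11*c^2 + 12*c + 36)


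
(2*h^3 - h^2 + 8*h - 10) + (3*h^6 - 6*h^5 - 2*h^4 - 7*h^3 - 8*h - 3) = 3*h^6 - 6*h^5 - 2*h^4 - 5*h^3 - h^2 - 13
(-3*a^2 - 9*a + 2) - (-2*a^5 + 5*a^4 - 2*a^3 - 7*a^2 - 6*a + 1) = 2*a^5 - 5*a^4 + 2*a^3 + 4*a^2 - 3*a + 1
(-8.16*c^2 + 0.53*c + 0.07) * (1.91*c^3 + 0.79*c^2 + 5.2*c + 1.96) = -15.5856*c^5 - 5.4341*c^4 - 41.8796*c^3 - 13.1823*c^2 + 1.4028*c + 0.1372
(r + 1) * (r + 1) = r^2 + 2*r + 1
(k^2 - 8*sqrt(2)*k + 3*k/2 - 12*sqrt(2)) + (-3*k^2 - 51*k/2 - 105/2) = -2*k^2 - 24*k - 8*sqrt(2)*k - 105/2 - 12*sqrt(2)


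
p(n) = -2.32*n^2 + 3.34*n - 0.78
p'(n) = 3.34 - 4.64*n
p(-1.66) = -12.72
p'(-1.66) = 11.04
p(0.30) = 0.01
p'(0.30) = 1.95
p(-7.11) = -141.81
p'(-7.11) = 36.33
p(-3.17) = -34.68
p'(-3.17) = 18.05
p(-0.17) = -1.41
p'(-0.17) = 4.13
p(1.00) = 0.24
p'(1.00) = -1.30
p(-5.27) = -82.81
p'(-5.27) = 27.79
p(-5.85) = -99.72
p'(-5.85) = 30.48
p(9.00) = -158.64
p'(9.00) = -38.42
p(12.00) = -294.78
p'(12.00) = -52.34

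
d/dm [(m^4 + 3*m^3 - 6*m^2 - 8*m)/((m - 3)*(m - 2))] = 2*(m^3 - 2*m^2 - 15*m - 6)/(m^2 - 6*m + 9)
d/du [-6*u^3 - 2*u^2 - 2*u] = -18*u^2 - 4*u - 2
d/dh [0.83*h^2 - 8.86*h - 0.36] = 1.66*h - 8.86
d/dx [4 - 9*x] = -9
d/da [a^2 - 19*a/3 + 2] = 2*a - 19/3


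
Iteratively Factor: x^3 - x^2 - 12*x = (x + 3)*(x^2 - 4*x) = (x - 4)*(x + 3)*(x)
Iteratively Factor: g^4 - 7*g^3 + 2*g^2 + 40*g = (g)*(g^3 - 7*g^2 + 2*g + 40) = g*(g - 5)*(g^2 - 2*g - 8) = g*(g - 5)*(g - 4)*(g + 2)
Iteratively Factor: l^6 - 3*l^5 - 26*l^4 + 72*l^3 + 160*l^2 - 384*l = (l - 2)*(l^5 - l^4 - 28*l^3 + 16*l^2 + 192*l) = (l - 4)*(l - 2)*(l^4 + 3*l^3 - 16*l^2 - 48*l) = (l - 4)*(l - 2)*(l + 3)*(l^3 - 16*l) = l*(l - 4)*(l - 2)*(l + 3)*(l^2 - 16) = l*(l - 4)^2*(l - 2)*(l + 3)*(l + 4)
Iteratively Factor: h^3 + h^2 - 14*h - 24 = (h + 3)*(h^2 - 2*h - 8) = (h - 4)*(h + 3)*(h + 2)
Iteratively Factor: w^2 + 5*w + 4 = (w + 1)*(w + 4)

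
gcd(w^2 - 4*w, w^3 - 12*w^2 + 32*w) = w^2 - 4*w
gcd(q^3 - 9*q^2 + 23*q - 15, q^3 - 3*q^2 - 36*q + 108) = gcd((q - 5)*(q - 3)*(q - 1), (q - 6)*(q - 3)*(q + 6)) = q - 3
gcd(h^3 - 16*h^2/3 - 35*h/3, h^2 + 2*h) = h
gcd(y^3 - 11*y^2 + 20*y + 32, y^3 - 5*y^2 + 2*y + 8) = y^2 - 3*y - 4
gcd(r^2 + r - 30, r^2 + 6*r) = r + 6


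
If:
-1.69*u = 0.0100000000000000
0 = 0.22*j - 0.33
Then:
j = 1.50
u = -0.01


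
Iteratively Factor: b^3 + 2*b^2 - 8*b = (b)*(b^2 + 2*b - 8) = b*(b - 2)*(b + 4)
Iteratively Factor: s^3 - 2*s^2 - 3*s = (s + 1)*(s^2 - 3*s) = s*(s + 1)*(s - 3)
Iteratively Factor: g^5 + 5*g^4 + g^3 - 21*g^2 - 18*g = (g + 3)*(g^4 + 2*g^3 - 5*g^2 - 6*g) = (g + 3)^2*(g^3 - g^2 - 2*g) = g*(g + 3)^2*(g^2 - g - 2) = g*(g - 2)*(g + 3)^2*(g + 1)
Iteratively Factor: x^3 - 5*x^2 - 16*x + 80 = (x - 5)*(x^2 - 16) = (x - 5)*(x - 4)*(x + 4)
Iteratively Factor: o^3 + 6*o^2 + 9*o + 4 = (o + 4)*(o^2 + 2*o + 1) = (o + 1)*(o + 4)*(o + 1)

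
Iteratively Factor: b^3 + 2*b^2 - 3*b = (b)*(b^2 + 2*b - 3) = b*(b + 3)*(b - 1)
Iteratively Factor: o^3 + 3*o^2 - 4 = (o - 1)*(o^2 + 4*o + 4) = (o - 1)*(o + 2)*(o + 2)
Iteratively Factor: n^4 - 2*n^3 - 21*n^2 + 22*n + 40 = (n + 1)*(n^3 - 3*n^2 - 18*n + 40) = (n - 5)*(n + 1)*(n^2 + 2*n - 8) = (n - 5)*(n - 2)*(n + 1)*(n + 4)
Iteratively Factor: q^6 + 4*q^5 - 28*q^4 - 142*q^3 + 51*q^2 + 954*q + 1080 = (q + 3)*(q^5 + q^4 - 31*q^3 - 49*q^2 + 198*q + 360) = (q + 3)*(q + 4)*(q^4 - 3*q^3 - 19*q^2 + 27*q + 90) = (q - 3)*(q + 3)*(q + 4)*(q^3 - 19*q - 30) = (q - 5)*(q - 3)*(q + 3)*(q + 4)*(q^2 + 5*q + 6) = (q - 5)*(q - 3)*(q + 2)*(q + 3)*(q + 4)*(q + 3)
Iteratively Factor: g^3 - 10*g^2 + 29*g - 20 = (g - 4)*(g^2 - 6*g + 5) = (g - 4)*(g - 1)*(g - 5)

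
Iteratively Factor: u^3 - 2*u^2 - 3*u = (u + 1)*(u^2 - 3*u) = (u - 3)*(u + 1)*(u)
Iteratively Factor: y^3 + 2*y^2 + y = (y)*(y^2 + 2*y + 1) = y*(y + 1)*(y + 1)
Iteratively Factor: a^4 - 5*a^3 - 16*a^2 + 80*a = (a - 5)*(a^3 - 16*a) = (a - 5)*(a - 4)*(a^2 + 4*a) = (a - 5)*(a - 4)*(a + 4)*(a)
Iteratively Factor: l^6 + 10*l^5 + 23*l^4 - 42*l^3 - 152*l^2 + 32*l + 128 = (l + 4)*(l^5 + 6*l^4 - l^3 - 38*l^2 + 32) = (l + 4)^2*(l^4 + 2*l^3 - 9*l^2 - 2*l + 8) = (l - 2)*(l + 4)^2*(l^3 + 4*l^2 - l - 4) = (l - 2)*(l + 4)^3*(l^2 - 1) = (l - 2)*(l - 1)*(l + 4)^3*(l + 1)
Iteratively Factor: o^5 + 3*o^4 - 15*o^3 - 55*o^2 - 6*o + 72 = (o + 2)*(o^4 + o^3 - 17*o^2 - 21*o + 36) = (o + 2)*(o + 3)*(o^3 - 2*o^2 - 11*o + 12) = (o - 1)*(o + 2)*(o + 3)*(o^2 - o - 12) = (o - 1)*(o + 2)*(o + 3)^2*(o - 4)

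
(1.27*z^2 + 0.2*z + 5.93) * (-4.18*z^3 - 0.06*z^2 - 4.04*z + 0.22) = -5.3086*z^5 - 0.9122*z^4 - 29.9302*z^3 - 0.8844*z^2 - 23.9132*z + 1.3046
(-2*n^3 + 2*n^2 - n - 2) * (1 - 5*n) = 10*n^4 - 12*n^3 + 7*n^2 + 9*n - 2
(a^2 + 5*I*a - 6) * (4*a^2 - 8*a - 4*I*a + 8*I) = 4*a^4 - 8*a^3 + 16*I*a^3 - 4*a^2 - 32*I*a^2 + 8*a + 24*I*a - 48*I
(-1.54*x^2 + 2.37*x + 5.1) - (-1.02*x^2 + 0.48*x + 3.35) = -0.52*x^2 + 1.89*x + 1.75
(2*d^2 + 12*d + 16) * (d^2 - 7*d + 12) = 2*d^4 - 2*d^3 - 44*d^2 + 32*d + 192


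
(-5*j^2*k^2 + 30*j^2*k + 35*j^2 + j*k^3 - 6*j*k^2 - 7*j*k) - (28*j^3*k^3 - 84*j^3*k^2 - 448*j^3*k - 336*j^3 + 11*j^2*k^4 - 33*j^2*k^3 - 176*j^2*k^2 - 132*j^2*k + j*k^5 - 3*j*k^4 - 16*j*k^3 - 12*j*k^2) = -28*j^3*k^3 + 84*j^3*k^2 + 448*j^3*k + 336*j^3 - 11*j^2*k^4 + 33*j^2*k^3 + 171*j^2*k^2 + 162*j^2*k + 35*j^2 - j*k^5 + 3*j*k^4 + 17*j*k^3 + 6*j*k^2 - 7*j*k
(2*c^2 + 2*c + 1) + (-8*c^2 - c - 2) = -6*c^2 + c - 1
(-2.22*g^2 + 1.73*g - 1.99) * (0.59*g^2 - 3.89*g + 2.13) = -1.3098*g^4 + 9.6565*g^3 - 12.6324*g^2 + 11.426*g - 4.2387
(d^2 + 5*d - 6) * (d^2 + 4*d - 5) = d^4 + 9*d^3 + 9*d^2 - 49*d + 30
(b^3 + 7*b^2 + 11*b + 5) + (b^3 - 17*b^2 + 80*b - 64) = 2*b^3 - 10*b^2 + 91*b - 59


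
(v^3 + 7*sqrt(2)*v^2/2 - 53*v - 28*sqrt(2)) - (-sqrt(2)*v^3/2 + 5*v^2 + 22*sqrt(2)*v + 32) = sqrt(2)*v^3/2 + v^3 - 5*v^2 + 7*sqrt(2)*v^2/2 - 53*v - 22*sqrt(2)*v - 28*sqrt(2) - 32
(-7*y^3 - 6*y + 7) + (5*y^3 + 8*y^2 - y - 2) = -2*y^3 + 8*y^2 - 7*y + 5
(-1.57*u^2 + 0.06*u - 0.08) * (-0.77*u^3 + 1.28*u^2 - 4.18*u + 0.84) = 1.2089*u^5 - 2.0558*u^4 + 6.701*u^3 - 1.672*u^2 + 0.3848*u - 0.0672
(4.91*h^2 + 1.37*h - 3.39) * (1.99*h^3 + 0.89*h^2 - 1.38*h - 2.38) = 9.7709*h^5 + 7.0962*h^4 - 12.3026*h^3 - 16.5935*h^2 + 1.4176*h + 8.0682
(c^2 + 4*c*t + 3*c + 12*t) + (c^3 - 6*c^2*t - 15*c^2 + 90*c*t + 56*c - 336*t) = c^3 - 6*c^2*t - 14*c^2 + 94*c*t + 59*c - 324*t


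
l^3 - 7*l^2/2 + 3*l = l*(l - 2)*(l - 3/2)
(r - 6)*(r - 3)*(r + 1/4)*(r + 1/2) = r^4 - 33*r^3/4 + 91*r^2/8 + 99*r/8 + 9/4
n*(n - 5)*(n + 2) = n^3 - 3*n^2 - 10*n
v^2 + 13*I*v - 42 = (v + 6*I)*(v + 7*I)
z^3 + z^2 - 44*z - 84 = (z - 7)*(z + 2)*(z + 6)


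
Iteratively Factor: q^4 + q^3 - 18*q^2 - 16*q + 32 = (q + 2)*(q^3 - q^2 - 16*q + 16) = (q - 4)*(q + 2)*(q^2 + 3*q - 4) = (q - 4)*(q - 1)*(q + 2)*(q + 4)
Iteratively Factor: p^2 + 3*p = (p + 3)*(p)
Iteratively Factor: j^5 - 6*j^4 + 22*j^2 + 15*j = (j - 5)*(j^4 - j^3 - 5*j^2 - 3*j) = (j - 5)*(j + 1)*(j^3 - 2*j^2 - 3*j) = (j - 5)*(j - 3)*(j + 1)*(j^2 + j) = j*(j - 5)*(j - 3)*(j + 1)*(j + 1)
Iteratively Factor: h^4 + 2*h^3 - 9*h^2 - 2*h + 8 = (h + 1)*(h^3 + h^2 - 10*h + 8) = (h + 1)*(h + 4)*(h^2 - 3*h + 2) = (h - 2)*(h + 1)*(h + 4)*(h - 1)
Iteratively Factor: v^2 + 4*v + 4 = (v + 2)*(v + 2)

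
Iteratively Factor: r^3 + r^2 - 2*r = (r + 2)*(r^2 - r) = r*(r + 2)*(r - 1)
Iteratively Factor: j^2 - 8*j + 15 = (j - 5)*(j - 3)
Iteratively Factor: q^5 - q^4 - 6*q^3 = (q + 2)*(q^4 - 3*q^3) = q*(q + 2)*(q^3 - 3*q^2) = q*(q - 3)*(q + 2)*(q^2) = q^2*(q - 3)*(q + 2)*(q)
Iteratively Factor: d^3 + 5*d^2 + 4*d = (d + 4)*(d^2 + d) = d*(d + 4)*(d + 1)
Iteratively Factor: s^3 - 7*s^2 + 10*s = (s)*(s^2 - 7*s + 10) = s*(s - 5)*(s - 2)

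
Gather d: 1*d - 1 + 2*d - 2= 3*d - 3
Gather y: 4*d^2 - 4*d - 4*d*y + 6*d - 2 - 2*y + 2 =4*d^2 + 2*d + y*(-4*d - 2)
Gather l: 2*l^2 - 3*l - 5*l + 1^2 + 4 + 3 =2*l^2 - 8*l + 8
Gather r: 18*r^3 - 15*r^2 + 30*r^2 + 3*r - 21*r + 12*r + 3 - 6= 18*r^3 + 15*r^2 - 6*r - 3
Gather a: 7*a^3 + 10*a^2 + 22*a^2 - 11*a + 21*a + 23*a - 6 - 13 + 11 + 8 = 7*a^3 + 32*a^2 + 33*a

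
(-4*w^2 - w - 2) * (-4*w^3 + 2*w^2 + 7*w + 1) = 16*w^5 - 4*w^4 - 22*w^3 - 15*w^2 - 15*w - 2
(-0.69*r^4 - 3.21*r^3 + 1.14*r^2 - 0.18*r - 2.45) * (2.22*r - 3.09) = -1.5318*r^5 - 4.9941*r^4 + 12.4497*r^3 - 3.9222*r^2 - 4.8828*r + 7.5705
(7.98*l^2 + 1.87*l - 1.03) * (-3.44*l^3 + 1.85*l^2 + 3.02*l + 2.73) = -27.4512*l^5 + 8.3302*l^4 + 31.1023*l^3 + 25.5273*l^2 + 1.9945*l - 2.8119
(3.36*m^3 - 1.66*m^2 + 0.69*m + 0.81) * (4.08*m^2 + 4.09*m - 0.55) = 13.7088*m^5 + 6.9696*m^4 - 5.8222*m^3 + 7.0399*m^2 + 2.9334*m - 0.4455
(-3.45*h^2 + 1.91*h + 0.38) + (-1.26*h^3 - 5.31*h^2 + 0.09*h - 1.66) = -1.26*h^3 - 8.76*h^2 + 2.0*h - 1.28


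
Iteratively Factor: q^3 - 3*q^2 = (q)*(q^2 - 3*q) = q^2*(q - 3)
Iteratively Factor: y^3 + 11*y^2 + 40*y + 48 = (y + 3)*(y^2 + 8*y + 16) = (y + 3)*(y + 4)*(y + 4)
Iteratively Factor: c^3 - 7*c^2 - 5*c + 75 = (c - 5)*(c^2 - 2*c - 15) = (c - 5)*(c + 3)*(c - 5)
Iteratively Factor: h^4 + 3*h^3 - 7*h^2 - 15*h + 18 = (h + 3)*(h^3 - 7*h + 6) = (h - 2)*(h + 3)*(h^2 + 2*h - 3) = (h - 2)*(h + 3)^2*(h - 1)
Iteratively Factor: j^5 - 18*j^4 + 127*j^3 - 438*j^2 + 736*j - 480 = (j - 4)*(j^4 - 14*j^3 + 71*j^2 - 154*j + 120) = (j - 4)*(j - 3)*(j^3 - 11*j^2 + 38*j - 40) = (j - 4)^2*(j - 3)*(j^2 - 7*j + 10) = (j - 4)^2*(j - 3)*(j - 2)*(j - 5)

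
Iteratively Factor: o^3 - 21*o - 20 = (o - 5)*(o^2 + 5*o + 4) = (o - 5)*(o + 1)*(o + 4)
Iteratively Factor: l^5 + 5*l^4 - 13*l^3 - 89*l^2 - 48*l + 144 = (l - 4)*(l^4 + 9*l^3 + 23*l^2 + 3*l - 36) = (l - 4)*(l - 1)*(l^3 + 10*l^2 + 33*l + 36) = (l - 4)*(l - 1)*(l + 3)*(l^2 + 7*l + 12) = (l - 4)*(l - 1)*(l + 3)*(l + 4)*(l + 3)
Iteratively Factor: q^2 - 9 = (q - 3)*(q + 3)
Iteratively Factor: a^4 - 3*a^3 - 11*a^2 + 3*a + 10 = (a + 2)*(a^3 - 5*a^2 - a + 5) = (a + 1)*(a + 2)*(a^2 - 6*a + 5) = (a - 5)*(a + 1)*(a + 2)*(a - 1)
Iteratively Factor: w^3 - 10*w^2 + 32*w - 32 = (w - 4)*(w^2 - 6*w + 8) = (w - 4)*(w - 2)*(w - 4)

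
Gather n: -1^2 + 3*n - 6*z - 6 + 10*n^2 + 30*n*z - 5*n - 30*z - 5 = 10*n^2 + n*(30*z - 2) - 36*z - 12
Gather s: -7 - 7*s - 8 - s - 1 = -8*s - 16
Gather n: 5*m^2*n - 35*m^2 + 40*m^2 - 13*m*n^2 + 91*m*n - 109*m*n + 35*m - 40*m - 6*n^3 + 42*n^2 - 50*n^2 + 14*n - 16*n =5*m^2 - 5*m - 6*n^3 + n^2*(-13*m - 8) + n*(5*m^2 - 18*m - 2)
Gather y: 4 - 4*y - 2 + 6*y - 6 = 2*y - 4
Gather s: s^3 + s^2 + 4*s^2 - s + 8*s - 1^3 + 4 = s^3 + 5*s^2 + 7*s + 3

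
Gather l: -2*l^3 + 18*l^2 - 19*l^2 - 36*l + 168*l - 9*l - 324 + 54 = -2*l^3 - l^2 + 123*l - 270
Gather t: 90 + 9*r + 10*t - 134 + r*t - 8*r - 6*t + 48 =r + t*(r + 4) + 4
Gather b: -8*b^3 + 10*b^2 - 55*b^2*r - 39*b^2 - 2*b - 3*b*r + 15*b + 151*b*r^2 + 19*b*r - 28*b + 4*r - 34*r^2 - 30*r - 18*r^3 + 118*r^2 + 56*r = -8*b^3 + b^2*(-55*r - 29) + b*(151*r^2 + 16*r - 15) - 18*r^3 + 84*r^2 + 30*r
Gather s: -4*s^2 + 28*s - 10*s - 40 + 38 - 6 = -4*s^2 + 18*s - 8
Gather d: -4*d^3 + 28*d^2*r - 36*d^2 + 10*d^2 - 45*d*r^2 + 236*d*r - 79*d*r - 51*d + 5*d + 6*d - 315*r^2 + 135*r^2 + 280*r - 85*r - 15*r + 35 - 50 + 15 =-4*d^3 + d^2*(28*r - 26) + d*(-45*r^2 + 157*r - 40) - 180*r^2 + 180*r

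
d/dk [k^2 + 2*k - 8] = 2*k + 2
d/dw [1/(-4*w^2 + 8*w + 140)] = (w - 1)/(2*(-w^2 + 2*w + 35)^2)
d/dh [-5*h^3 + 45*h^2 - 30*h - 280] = -15*h^2 + 90*h - 30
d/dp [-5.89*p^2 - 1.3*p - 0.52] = -11.78*p - 1.3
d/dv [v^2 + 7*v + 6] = 2*v + 7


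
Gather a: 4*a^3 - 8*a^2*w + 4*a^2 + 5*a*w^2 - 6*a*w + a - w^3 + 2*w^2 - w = 4*a^3 + a^2*(4 - 8*w) + a*(5*w^2 - 6*w + 1) - w^3 + 2*w^2 - w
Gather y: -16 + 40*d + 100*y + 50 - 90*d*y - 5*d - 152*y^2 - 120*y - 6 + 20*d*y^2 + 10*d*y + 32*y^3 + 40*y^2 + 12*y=35*d + 32*y^3 + y^2*(20*d - 112) + y*(-80*d - 8) + 28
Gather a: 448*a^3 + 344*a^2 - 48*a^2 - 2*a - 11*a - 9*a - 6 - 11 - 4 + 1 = 448*a^3 + 296*a^2 - 22*a - 20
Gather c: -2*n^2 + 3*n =-2*n^2 + 3*n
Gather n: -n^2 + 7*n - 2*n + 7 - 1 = -n^2 + 5*n + 6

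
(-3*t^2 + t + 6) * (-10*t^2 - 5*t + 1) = 30*t^4 + 5*t^3 - 68*t^2 - 29*t + 6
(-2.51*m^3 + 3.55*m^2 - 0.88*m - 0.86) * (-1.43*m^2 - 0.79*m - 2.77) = 3.5893*m^5 - 3.0936*m^4 + 5.4066*m^3 - 7.9085*m^2 + 3.117*m + 2.3822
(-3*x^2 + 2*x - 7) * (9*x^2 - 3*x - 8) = -27*x^4 + 27*x^3 - 45*x^2 + 5*x + 56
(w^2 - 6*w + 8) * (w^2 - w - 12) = w^4 - 7*w^3 + 2*w^2 + 64*w - 96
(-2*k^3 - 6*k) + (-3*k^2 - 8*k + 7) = -2*k^3 - 3*k^2 - 14*k + 7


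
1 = 1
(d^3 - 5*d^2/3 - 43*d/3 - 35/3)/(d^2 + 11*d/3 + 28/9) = 3*(d^2 - 4*d - 5)/(3*d + 4)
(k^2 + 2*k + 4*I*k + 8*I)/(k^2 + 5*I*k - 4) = (k + 2)/(k + I)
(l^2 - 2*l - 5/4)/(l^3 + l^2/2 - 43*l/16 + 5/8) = 4*(4*l^2 - 8*l - 5)/(16*l^3 + 8*l^2 - 43*l + 10)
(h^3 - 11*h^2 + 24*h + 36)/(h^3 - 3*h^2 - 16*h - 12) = (h - 6)/(h + 2)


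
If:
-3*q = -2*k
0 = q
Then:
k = 0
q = 0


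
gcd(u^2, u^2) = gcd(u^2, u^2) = u^2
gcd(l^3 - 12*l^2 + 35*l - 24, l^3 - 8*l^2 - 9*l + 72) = l^2 - 11*l + 24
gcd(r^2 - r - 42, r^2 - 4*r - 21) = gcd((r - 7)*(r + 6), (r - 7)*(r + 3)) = r - 7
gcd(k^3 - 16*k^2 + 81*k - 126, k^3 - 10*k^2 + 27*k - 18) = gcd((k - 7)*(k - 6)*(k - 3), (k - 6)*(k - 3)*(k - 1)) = k^2 - 9*k + 18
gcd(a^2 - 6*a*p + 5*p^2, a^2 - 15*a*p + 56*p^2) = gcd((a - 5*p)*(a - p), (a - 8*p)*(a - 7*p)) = 1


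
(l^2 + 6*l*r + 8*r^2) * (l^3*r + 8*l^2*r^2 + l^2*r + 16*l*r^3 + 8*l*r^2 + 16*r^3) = l^5*r + 14*l^4*r^2 + l^4*r + 72*l^3*r^3 + 14*l^3*r^2 + 160*l^2*r^4 + 72*l^2*r^3 + 128*l*r^5 + 160*l*r^4 + 128*r^5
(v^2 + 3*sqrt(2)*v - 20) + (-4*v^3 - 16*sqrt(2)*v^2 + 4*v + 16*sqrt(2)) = -4*v^3 - 16*sqrt(2)*v^2 + v^2 + 4*v + 3*sqrt(2)*v - 20 + 16*sqrt(2)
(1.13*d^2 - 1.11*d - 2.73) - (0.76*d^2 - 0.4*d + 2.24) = 0.37*d^2 - 0.71*d - 4.97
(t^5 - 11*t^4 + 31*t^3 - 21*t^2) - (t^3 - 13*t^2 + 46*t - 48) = t^5 - 11*t^4 + 30*t^3 - 8*t^2 - 46*t + 48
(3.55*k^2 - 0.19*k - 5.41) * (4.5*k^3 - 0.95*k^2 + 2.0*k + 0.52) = 15.975*k^5 - 4.2275*k^4 - 17.0645*k^3 + 6.6055*k^2 - 10.9188*k - 2.8132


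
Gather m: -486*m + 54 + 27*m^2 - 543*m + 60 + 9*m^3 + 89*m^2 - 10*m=9*m^3 + 116*m^2 - 1039*m + 114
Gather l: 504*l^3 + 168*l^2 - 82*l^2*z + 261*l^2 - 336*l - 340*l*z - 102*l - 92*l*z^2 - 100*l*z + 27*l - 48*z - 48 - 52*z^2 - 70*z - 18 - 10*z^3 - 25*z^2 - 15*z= 504*l^3 + l^2*(429 - 82*z) + l*(-92*z^2 - 440*z - 411) - 10*z^3 - 77*z^2 - 133*z - 66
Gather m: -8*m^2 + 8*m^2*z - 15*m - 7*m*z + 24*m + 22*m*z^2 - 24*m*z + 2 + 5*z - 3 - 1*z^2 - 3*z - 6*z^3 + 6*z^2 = m^2*(8*z - 8) + m*(22*z^2 - 31*z + 9) - 6*z^3 + 5*z^2 + 2*z - 1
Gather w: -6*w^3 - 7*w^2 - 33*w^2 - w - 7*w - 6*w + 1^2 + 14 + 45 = -6*w^3 - 40*w^2 - 14*w + 60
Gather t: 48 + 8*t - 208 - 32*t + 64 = -24*t - 96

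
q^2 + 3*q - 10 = (q - 2)*(q + 5)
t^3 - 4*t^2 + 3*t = t*(t - 3)*(t - 1)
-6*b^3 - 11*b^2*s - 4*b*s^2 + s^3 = (-6*b + s)*(b + s)^2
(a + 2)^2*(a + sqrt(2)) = a^3 + sqrt(2)*a^2 + 4*a^2 + 4*a + 4*sqrt(2)*a + 4*sqrt(2)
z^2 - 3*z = z*(z - 3)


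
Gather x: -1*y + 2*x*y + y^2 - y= 2*x*y + y^2 - 2*y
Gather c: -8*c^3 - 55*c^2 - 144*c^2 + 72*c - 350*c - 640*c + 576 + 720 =-8*c^3 - 199*c^2 - 918*c + 1296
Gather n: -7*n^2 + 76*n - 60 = -7*n^2 + 76*n - 60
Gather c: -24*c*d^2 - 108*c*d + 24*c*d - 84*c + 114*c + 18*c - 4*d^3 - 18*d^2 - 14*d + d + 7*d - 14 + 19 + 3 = c*(-24*d^2 - 84*d + 48) - 4*d^3 - 18*d^2 - 6*d + 8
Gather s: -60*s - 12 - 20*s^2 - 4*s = -20*s^2 - 64*s - 12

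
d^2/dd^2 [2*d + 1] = 0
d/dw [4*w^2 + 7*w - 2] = 8*w + 7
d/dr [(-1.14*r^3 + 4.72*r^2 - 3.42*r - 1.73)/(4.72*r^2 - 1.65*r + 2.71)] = (-5.3808*r^4 + 3.762*r^3 - 0.913800000000002*r^2 + 41.9136*r - 12.1227)/(22.2784*r^4 - 15.576*r^3 + 28.3049*r^2 - 8.943*r + 7.3441)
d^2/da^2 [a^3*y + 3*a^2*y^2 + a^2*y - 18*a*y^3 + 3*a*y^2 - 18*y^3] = 2*y*(3*a + 3*y + 1)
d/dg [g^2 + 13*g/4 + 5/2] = 2*g + 13/4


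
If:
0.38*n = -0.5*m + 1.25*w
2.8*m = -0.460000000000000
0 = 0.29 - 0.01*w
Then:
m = -0.16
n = 95.61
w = 29.00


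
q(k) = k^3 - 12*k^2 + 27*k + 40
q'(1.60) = -3.72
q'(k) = 3*k^2 - 24*k + 27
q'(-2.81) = 118.13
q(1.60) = 56.58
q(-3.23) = -206.10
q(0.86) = 54.98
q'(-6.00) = 279.00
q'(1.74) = -5.68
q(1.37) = 57.04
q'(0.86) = 8.58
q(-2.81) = -152.81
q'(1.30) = 0.87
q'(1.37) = -0.25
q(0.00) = 40.00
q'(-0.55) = 41.11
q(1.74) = 55.92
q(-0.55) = 21.35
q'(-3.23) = 135.82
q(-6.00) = -770.00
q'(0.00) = 27.00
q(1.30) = 57.02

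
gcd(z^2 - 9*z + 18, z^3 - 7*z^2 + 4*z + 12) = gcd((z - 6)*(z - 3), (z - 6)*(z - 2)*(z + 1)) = z - 6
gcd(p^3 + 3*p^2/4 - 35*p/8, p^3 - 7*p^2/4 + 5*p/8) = p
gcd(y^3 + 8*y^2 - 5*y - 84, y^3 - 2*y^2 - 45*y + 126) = y^2 + 4*y - 21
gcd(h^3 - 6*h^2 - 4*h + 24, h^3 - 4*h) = h^2 - 4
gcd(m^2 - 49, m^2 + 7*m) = m + 7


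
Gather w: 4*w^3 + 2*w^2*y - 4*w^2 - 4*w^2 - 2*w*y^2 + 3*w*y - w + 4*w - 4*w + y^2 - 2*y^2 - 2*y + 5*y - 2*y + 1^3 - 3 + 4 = 4*w^3 + w^2*(2*y - 8) + w*(-2*y^2 + 3*y - 1) - y^2 + y + 2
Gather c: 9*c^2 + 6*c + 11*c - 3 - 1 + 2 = 9*c^2 + 17*c - 2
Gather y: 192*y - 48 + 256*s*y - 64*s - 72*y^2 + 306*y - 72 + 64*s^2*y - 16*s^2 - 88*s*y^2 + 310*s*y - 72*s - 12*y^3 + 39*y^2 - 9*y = -16*s^2 - 136*s - 12*y^3 + y^2*(-88*s - 33) + y*(64*s^2 + 566*s + 489) - 120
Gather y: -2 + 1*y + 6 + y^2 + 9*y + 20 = y^2 + 10*y + 24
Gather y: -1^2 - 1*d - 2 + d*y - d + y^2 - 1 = d*y - 2*d + y^2 - 4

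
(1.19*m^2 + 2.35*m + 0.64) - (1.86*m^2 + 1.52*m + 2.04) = -0.67*m^2 + 0.83*m - 1.4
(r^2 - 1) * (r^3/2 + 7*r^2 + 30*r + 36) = r^5/2 + 7*r^4 + 59*r^3/2 + 29*r^2 - 30*r - 36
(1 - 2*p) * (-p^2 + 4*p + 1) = 2*p^3 - 9*p^2 + 2*p + 1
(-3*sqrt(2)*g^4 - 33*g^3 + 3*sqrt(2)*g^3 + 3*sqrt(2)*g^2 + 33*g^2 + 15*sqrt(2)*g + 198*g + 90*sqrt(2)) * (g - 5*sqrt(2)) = -3*sqrt(2)*g^5 - 3*g^4 + 3*sqrt(2)*g^4 + 3*g^3 + 168*sqrt(2)*g^3 - 150*sqrt(2)*g^2 + 168*g^2 - 900*sqrt(2)*g - 150*g - 900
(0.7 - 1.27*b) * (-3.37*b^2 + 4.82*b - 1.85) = 4.2799*b^3 - 8.4804*b^2 + 5.7235*b - 1.295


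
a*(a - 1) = a^2 - a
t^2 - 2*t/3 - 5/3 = (t - 5/3)*(t + 1)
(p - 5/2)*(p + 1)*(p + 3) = p^3 + 3*p^2/2 - 7*p - 15/2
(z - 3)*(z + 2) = z^2 - z - 6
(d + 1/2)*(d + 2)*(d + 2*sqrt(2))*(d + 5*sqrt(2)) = d^4 + 5*d^3/2 + 7*sqrt(2)*d^3 + 21*d^2 + 35*sqrt(2)*d^2/2 + 7*sqrt(2)*d + 50*d + 20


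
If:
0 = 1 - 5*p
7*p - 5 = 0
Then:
No Solution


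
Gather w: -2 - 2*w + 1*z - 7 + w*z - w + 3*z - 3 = w*(z - 3) + 4*z - 12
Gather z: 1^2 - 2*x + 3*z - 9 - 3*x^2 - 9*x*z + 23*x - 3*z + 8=-3*x^2 - 9*x*z + 21*x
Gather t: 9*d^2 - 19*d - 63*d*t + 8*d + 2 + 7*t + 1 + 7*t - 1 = 9*d^2 - 11*d + t*(14 - 63*d) + 2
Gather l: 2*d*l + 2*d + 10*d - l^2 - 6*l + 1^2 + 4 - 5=12*d - l^2 + l*(2*d - 6)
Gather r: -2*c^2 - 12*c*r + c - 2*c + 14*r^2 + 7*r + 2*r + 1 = -2*c^2 - c + 14*r^2 + r*(9 - 12*c) + 1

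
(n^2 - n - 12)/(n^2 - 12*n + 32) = (n + 3)/(n - 8)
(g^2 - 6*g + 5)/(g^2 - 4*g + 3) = (g - 5)/(g - 3)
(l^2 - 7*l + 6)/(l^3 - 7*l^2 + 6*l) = 1/l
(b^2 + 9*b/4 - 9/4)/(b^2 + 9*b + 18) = (b - 3/4)/(b + 6)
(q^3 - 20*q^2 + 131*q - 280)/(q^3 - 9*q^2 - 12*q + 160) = (q - 7)/(q + 4)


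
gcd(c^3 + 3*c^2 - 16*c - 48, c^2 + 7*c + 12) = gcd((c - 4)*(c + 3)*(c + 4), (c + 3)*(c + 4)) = c^2 + 7*c + 12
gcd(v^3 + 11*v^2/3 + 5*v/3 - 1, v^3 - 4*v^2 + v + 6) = v + 1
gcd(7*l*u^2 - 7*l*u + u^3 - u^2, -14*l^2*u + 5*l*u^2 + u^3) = 7*l*u + u^2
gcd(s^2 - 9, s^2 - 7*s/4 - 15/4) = s - 3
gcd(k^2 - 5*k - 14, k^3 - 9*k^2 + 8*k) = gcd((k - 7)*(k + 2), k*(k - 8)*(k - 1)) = 1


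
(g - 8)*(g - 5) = g^2 - 13*g + 40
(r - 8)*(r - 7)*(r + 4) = r^3 - 11*r^2 - 4*r + 224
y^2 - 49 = (y - 7)*(y + 7)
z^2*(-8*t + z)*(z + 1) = -8*t*z^3 - 8*t*z^2 + z^4 + z^3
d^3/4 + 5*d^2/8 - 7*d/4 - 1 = (d/4 + 1)*(d - 2)*(d + 1/2)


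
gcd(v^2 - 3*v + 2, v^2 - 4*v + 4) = v - 2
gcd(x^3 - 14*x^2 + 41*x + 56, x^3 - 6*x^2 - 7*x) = x^2 - 6*x - 7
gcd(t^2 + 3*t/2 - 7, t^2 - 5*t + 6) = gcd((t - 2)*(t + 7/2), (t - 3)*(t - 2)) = t - 2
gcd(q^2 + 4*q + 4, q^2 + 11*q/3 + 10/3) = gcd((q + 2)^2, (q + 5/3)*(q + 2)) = q + 2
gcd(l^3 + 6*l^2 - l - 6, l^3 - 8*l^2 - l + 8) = l^2 - 1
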